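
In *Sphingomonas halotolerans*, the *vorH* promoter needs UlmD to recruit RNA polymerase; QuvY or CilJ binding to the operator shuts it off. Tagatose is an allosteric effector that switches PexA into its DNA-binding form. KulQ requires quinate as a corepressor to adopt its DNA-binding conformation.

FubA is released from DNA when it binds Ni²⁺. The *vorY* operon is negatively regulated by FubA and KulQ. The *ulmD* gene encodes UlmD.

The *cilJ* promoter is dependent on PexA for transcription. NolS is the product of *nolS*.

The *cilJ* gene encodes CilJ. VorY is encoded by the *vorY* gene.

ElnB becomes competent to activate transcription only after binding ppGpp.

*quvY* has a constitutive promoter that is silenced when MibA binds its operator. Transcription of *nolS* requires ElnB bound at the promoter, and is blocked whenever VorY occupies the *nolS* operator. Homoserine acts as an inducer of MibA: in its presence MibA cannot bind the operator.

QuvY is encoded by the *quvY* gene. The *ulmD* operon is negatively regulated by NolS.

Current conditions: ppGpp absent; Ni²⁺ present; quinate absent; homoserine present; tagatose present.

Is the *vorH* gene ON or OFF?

ppGpp is absent, so ElnB is inactive.
Ni²⁺ is present, so FubA is inactive.
Quinate is absent, so KulQ is inactive.
With no repressor bound, *vorY* is transcribed.
So VorY is produced and active.
With repressor VorY bound, *nolS* is not transcribed.
So NolS is not produced.
With no repressor bound, *ulmD* is transcribed.
So UlmD is produced and active.
Homoserine is present, so MibA is inactive.
With no repressor bound, *quvY* is transcribed.
So QuvY is produced and active.
Tagatose is present, so PexA is active.
No repressor is bound and PexA is active, so *cilJ* is transcribed.
So CilJ is produced and active.
With repressor QuvY bound, *vorH* is not transcribed.

OFF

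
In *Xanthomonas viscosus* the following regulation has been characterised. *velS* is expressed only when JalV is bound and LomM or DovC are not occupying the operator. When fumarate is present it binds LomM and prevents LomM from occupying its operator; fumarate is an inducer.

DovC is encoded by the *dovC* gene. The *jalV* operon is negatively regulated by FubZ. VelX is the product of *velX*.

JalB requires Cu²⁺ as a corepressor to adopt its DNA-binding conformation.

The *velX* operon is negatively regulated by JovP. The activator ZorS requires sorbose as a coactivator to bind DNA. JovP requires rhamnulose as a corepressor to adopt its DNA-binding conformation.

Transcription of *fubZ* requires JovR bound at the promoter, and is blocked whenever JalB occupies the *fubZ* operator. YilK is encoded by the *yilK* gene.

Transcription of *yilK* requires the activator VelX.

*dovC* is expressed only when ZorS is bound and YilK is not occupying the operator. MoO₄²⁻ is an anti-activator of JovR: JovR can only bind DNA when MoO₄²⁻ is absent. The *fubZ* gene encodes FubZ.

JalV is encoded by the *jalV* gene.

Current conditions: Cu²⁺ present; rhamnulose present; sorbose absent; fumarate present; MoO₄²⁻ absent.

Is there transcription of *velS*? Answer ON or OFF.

ON

Fumarate is present, so LomM is inactive.
MoO₄²⁻ is absent, so JovR is active.
Cu²⁺ is present, so JalB is active.
With repressor JalB bound, *fubZ* is not transcribed.
So FubZ is not produced.
With no repressor bound, *jalV* is transcribed.
So JalV is produced and active.
Rhamnulose is present, so JovP is active.
With repressor JovP bound, *velX* is not transcribed.
So VelX is not produced.
Required activator VelX is absent, so *yilK* is not transcribed.
So YilK is not produced.
Sorbose is absent, so ZorS is inactive.
Required activator ZorS is absent, so *dovC* is not transcribed.
So DovC is not produced.
No repressor is bound and JalV is active, so *velS* is transcribed.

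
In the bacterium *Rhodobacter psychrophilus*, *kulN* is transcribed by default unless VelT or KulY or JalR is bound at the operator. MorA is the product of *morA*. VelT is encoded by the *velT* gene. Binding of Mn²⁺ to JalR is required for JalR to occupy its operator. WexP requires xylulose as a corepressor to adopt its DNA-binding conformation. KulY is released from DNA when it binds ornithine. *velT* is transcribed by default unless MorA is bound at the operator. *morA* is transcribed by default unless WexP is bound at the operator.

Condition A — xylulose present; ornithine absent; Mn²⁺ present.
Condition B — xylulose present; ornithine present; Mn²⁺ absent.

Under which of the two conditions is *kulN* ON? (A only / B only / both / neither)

Condition A:
Xylulose is present, so WexP is active.
With repressor WexP bound, *morA* is not transcribed.
So MorA is not produced.
With no repressor bound, *velT* is transcribed.
So VelT is produced and active.
Ornithine is absent, so KulY is active.
Mn²⁺ is present, so JalR is active.
With repressor VelT bound, *kulN* is not transcribed.
→ *kulN* is OFF in A.
Condition B:
Xylulose is present, so WexP is active.
With repressor WexP bound, *morA* is not transcribed.
So MorA is not produced.
With no repressor bound, *velT* is transcribed.
So VelT is produced and active.
Ornithine is present, so KulY is inactive.
Mn²⁺ is absent, so JalR is inactive.
With repressor VelT bound, *kulN* is not transcribed.
→ *kulN* is OFF in B.

neither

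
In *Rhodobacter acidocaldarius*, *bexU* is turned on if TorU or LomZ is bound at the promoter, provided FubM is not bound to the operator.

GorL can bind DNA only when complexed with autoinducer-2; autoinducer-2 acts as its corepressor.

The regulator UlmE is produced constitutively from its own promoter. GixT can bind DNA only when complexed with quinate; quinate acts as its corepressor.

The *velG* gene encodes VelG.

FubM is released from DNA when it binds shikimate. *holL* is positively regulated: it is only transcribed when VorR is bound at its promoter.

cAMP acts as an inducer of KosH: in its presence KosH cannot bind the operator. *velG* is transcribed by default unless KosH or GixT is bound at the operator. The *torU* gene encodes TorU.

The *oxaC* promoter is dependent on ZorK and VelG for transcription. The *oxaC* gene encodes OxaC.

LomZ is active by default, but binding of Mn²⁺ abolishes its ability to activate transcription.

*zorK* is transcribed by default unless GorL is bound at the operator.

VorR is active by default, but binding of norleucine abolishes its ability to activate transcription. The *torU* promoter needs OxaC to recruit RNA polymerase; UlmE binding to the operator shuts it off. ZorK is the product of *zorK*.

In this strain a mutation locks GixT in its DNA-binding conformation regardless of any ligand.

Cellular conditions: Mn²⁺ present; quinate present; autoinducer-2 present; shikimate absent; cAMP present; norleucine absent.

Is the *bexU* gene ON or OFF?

Shikimate is absent, so FubM is active.
UlmE is produced constitutively and is active.
Autoinducer-2 is present, so GorL is active.
With repressor GorL bound, *zorK* is not transcribed.
So ZorK is not produced.
cAMP is present, so KosH is inactive.
GixT is constitutively active in this strain.
With repressor GixT bound, *velG* is not transcribed.
So VelG is not produced.
Required activator ZorK is absent, so *oxaC* is not transcribed.
So OxaC is not produced.
With repressor UlmE bound, *torU* is not transcribed.
So TorU is not produced.
Mn²⁺ is present, so LomZ is inactive.
With repressor FubM bound, *bexU* is not transcribed.

OFF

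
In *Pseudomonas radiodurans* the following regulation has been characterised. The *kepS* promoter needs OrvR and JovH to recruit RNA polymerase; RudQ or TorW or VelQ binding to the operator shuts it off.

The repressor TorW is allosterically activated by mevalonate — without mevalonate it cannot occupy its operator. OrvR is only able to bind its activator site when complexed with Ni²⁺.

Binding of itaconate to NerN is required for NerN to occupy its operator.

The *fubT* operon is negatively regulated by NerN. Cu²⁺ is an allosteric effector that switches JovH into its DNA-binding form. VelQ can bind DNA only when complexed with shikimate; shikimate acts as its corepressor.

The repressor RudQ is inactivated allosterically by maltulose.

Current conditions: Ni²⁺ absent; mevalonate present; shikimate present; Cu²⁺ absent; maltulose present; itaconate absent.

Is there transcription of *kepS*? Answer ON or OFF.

Maltulose is present, so RudQ is inactive.
Ni²⁺ is absent, so OrvR is inactive.
Mevalonate is present, so TorW is active.
Shikimate is present, so VelQ is active.
Cu²⁺ is absent, so JovH is inactive.
With repressor TorW bound, *kepS* is not transcribed.

OFF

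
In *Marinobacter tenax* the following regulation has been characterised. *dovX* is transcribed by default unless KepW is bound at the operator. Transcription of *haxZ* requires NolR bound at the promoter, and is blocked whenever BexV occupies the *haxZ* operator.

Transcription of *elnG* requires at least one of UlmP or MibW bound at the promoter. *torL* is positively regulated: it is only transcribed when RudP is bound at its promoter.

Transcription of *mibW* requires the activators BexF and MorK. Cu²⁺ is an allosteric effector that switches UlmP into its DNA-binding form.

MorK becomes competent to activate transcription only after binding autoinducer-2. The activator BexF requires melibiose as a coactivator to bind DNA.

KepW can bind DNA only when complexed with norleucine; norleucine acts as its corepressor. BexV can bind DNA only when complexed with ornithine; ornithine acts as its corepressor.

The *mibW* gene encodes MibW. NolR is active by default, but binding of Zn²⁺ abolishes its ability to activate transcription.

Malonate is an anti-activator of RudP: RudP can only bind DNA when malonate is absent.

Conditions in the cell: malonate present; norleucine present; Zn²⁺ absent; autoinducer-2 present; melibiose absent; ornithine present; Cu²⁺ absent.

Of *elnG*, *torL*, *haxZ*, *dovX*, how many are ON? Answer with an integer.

Cu²⁺ is absent, so UlmP is inactive.
Melibiose is absent, so BexF is inactive.
Autoinducer-2 is present, so MorK is active.
Required activator BexF is absent, so *mibW* is not transcribed.
So MibW is not produced.
No activator is available at the *elnG* promoter, so *elnG* is not transcribed.
→ *elnG* is OFF.
Malonate is present, so RudP is inactive.
Required activator RudP is absent, so *torL* is not transcribed.
→ *torL* is OFF.
Zn²⁺ is absent, so NolR is active.
Ornithine is present, so BexV is active.
With repressor BexV bound, *haxZ* is not transcribed.
→ *haxZ* is OFF.
Norleucine is present, so KepW is active.
With repressor KepW bound, *dovX* is not transcribed.
→ *dovX* is OFF.
0 of the 4 genes are transcribed.

0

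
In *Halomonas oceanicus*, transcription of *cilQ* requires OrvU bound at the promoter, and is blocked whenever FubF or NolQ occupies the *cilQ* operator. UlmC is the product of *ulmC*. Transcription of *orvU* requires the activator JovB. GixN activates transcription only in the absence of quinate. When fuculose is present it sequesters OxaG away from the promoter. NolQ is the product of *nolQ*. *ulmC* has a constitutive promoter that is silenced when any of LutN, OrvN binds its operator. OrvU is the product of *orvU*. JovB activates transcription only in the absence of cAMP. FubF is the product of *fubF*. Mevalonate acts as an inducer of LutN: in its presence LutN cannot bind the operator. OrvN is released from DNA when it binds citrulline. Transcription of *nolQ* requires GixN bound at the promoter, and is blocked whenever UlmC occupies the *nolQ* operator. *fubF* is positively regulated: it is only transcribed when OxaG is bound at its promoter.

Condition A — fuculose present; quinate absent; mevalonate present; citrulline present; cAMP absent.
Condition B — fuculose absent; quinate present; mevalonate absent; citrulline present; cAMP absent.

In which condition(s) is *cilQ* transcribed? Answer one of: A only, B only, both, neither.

A only

Condition A:
Fuculose is present, so OxaG is inactive.
Required activator OxaG is absent, so *fubF* is not transcribed.
So FubF is not produced.
Quinate is absent, so GixN is active.
Mevalonate is present, so LutN is inactive.
Citrulline is present, so OrvN is inactive.
With no repressor bound, *ulmC* is transcribed.
So UlmC is produced and active.
With repressor UlmC bound, *nolQ* is not transcribed.
So NolQ is not produced.
cAMP is absent, so JovB is active.
No repressor is bound and JovB is active, so *orvU* is transcribed.
So OrvU is produced and active.
No repressor is bound and OrvU is active, so *cilQ* is transcribed.
→ *cilQ* is ON in A.
Condition B:
Fuculose is absent, so OxaG is active.
No repressor is bound and OxaG is active, so *fubF* is transcribed.
So FubF is produced and active.
Quinate is present, so GixN is inactive.
Mevalonate is absent, so LutN is active.
Citrulline is present, so OrvN is inactive.
With repressor LutN bound, *ulmC* is not transcribed.
So UlmC is not produced.
Required activator GixN is absent, so *nolQ* is not transcribed.
So NolQ is not produced.
cAMP is absent, so JovB is active.
No repressor is bound and JovB is active, so *orvU* is transcribed.
So OrvU is produced and active.
With repressor FubF bound, *cilQ* is not transcribed.
→ *cilQ* is OFF in B.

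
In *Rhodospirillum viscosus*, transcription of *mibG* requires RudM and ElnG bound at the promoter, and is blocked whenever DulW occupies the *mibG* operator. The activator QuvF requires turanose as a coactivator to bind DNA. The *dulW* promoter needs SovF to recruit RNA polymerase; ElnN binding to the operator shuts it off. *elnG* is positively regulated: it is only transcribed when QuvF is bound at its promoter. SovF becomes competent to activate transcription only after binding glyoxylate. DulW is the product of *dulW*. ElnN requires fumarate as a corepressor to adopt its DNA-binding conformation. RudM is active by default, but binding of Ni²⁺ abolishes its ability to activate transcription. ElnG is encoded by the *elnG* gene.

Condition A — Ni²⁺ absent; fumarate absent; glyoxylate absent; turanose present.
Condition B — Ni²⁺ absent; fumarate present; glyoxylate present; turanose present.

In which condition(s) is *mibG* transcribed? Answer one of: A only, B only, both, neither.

Condition A:
Ni²⁺ is absent, so RudM is active.
Fumarate is absent, so ElnN is inactive.
Glyoxylate is absent, so SovF is inactive.
Required activator SovF is absent, so *dulW* is not transcribed.
So DulW is not produced.
Turanose is present, so QuvF is active.
No repressor is bound and QuvF is active, so *elnG* is transcribed.
So ElnG is produced and active.
No repressor is bound and RudM and ElnG are active, so *mibG* is transcribed.
→ *mibG* is ON in A.
Condition B:
Ni²⁺ is absent, so RudM is active.
Fumarate is present, so ElnN is active.
Glyoxylate is present, so SovF is active.
With repressor ElnN bound, *dulW* is not transcribed.
So DulW is not produced.
Turanose is present, so QuvF is active.
No repressor is bound and QuvF is active, so *elnG* is transcribed.
So ElnG is produced and active.
No repressor is bound and RudM and ElnG are active, so *mibG* is transcribed.
→ *mibG* is ON in B.

both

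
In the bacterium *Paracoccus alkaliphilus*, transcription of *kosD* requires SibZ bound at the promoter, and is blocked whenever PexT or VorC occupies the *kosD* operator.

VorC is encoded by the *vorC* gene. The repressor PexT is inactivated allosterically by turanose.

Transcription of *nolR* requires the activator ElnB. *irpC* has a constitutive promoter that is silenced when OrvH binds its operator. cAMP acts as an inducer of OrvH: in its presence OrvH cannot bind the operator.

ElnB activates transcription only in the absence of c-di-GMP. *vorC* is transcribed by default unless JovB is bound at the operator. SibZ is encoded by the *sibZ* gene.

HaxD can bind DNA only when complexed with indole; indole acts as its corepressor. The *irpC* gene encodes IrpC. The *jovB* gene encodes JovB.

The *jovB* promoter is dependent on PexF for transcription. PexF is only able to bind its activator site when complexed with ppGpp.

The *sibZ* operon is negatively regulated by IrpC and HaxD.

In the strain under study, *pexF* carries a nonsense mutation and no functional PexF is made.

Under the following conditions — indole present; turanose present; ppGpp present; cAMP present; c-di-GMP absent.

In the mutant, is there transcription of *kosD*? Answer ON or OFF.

OFF

cAMP is present, so OrvH is inactive.
With no repressor bound, *irpC* is transcribed.
So IrpC is produced and active.
Indole is present, so HaxD is active.
With repressor IrpC bound, *sibZ* is not transcribed.
So SibZ is not produced.
Turanose is present, so PexT is inactive.
PexF is non-functional in this strain, so it has no effect.
Required activator PexF is absent, so *jovB* is not transcribed.
So JovB is not produced.
With no repressor bound, *vorC* is transcribed.
So VorC is produced and active.
With repressor VorC bound, *kosD* is not transcribed.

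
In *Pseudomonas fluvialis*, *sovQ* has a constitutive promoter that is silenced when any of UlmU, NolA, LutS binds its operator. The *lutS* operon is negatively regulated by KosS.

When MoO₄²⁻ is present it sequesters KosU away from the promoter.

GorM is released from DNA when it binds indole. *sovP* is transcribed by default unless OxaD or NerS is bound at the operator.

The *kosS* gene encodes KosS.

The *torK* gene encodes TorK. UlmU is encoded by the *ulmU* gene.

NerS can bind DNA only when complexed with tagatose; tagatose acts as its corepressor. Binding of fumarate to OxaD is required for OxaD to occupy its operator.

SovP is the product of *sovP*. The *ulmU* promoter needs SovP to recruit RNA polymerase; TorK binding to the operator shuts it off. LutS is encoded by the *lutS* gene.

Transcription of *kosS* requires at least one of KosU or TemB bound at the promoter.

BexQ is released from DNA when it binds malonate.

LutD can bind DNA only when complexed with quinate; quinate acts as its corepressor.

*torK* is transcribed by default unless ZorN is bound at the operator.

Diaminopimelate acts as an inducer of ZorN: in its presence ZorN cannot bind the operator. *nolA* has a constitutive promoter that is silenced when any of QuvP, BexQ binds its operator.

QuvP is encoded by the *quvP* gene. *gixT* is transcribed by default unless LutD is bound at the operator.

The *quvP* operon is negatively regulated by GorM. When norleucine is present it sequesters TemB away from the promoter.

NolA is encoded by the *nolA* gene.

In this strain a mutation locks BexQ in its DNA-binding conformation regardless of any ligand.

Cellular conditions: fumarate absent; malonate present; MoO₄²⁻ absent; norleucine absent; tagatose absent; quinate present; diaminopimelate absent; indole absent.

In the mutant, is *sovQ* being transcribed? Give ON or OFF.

OFF

Fumarate is absent, so OxaD is inactive.
Tagatose is absent, so NerS is inactive.
With no repressor bound, *sovP* is transcribed.
So SovP is produced and active.
Diaminopimelate is absent, so ZorN is active.
With repressor ZorN bound, *torK* is not transcribed.
So TorK is not produced.
No repressor is bound and SovP is active, so *ulmU* is transcribed.
So UlmU is produced and active.
Indole is absent, so GorM is active.
With repressor GorM bound, *quvP* is not transcribed.
So QuvP is not produced.
BexQ is constitutively active in this strain.
With repressor BexQ bound, *nolA* is not transcribed.
So NolA is not produced.
MoO₄²⁻ is absent, so KosU is active.
Norleucine is absent, so TemB is active.
Activator KosU is present, so *kosS* is transcribed.
So KosS is produced and active.
With repressor KosS bound, *lutS* is not transcribed.
So LutS is not produced.
With repressor UlmU bound, *sovQ* is not transcribed.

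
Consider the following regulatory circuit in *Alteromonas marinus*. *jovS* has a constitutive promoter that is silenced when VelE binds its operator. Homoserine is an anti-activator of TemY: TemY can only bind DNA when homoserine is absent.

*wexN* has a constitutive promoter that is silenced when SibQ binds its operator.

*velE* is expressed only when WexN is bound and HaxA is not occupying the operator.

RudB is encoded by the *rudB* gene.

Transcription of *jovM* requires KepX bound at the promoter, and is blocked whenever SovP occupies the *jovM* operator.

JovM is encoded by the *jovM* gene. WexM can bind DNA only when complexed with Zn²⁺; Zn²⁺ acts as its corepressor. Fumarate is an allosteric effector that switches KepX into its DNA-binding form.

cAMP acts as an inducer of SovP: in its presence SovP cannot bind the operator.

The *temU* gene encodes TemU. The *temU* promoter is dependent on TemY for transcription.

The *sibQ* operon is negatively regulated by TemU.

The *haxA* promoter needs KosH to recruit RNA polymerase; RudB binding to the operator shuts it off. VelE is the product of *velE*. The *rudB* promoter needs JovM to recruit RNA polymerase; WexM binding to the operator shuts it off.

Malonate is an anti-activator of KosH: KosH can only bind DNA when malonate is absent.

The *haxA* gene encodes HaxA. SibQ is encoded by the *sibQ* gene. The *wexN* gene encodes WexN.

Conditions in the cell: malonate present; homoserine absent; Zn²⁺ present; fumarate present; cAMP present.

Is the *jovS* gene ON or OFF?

Homoserine is absent, so TemY is active.
No repressor is bound and TemY is active, so *temU* is transcribed.
So TemU is produced and active.
With repressor TemU bound, *sibQ* is not transcribed.
So SibQ is not produced.
With no repressor bound, *wexN* is transcribed.
So WexN is produced and active.
Malonate is present, so KosH is inactive.
Zn²⁺ is present, so WexM is active.
cAMP is present, so SovP is inactive.
Fumarate is present, so KepX is active.
No repressor is bound and KepX is active, so *jovM* is transcribed.
So JovM is produced and active.
With repressor WexM bound, *rudB* is not transcribed.
So RudB is not produced.
Required activator KosH is absent, so *haxA* is not transcribed.
So HaxA is not produced.
No repressor is bound and WexN is active, so *velE* is transcribed.
So VelE is produced and active.
With repressor VelE bound, *jovS* is not transcribed.

OFF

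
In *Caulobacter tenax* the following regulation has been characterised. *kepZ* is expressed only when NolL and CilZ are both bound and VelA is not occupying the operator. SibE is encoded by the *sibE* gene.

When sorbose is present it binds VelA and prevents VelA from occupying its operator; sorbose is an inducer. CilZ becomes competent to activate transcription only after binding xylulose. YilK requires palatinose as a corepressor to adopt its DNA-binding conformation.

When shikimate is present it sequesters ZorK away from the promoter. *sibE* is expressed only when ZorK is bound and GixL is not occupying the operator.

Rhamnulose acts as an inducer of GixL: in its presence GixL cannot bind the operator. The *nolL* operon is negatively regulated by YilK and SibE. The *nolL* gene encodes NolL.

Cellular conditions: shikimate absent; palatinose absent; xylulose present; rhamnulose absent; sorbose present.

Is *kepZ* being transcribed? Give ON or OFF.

ON

Sorbose is present, so VelA is inactive.
Palatinose is absent, so YilK is inactive.
Shikimate is absent, so ZorK is active.
Rhamnulose is absent, so GixL is active.
With repressor GixL bound, *sibE* is not transcribed.
So SibE is not produced.
With no repressor bound, *nolL* is transcribed.
So NolL is produced and active.
Xylulose is present, so CilZ is active.
No repressor is bound and NolL and CilZ are active, so *kepZ* is transcribed.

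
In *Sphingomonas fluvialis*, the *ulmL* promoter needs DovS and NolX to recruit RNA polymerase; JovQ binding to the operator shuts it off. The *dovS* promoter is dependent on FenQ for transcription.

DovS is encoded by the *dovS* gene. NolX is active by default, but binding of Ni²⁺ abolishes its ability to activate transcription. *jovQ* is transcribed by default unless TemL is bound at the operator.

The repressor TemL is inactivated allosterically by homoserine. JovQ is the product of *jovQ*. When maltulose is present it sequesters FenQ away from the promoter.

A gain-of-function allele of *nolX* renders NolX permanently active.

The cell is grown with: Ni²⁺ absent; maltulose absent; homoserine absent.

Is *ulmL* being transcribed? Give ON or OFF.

ON

Maltulose is absent, so FenQ is active.
No repressor is bound and FenQ is active, so *dovS* is transcribed.
So DovS is produced and active.
Homoserine is absent, so TemL is active.
With repressor TemL bound, *jovQ* is not transcribed.
So JovQ is not produced.
NolX is constitutively active in this strain.
No repressor is bound and DovS and NolX are active, so *ulmL* is transcribed.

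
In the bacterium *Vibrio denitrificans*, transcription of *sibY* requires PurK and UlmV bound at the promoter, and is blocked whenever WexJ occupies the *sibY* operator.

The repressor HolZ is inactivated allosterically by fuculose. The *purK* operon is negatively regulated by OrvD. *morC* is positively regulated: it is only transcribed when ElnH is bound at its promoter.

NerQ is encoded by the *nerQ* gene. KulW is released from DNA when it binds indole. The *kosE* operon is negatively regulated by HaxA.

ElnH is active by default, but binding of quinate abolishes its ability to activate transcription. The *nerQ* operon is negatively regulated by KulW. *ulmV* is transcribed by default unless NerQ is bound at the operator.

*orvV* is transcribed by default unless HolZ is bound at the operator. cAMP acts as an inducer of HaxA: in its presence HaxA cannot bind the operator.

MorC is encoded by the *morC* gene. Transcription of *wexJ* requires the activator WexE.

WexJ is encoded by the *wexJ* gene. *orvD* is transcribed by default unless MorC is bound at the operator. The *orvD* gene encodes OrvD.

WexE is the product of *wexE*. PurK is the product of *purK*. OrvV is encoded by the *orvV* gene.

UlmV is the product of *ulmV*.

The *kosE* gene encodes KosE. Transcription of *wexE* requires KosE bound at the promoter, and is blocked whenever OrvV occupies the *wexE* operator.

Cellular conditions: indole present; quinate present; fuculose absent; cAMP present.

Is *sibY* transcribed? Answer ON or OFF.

Quinate is present, so ElnH is inactive.
Required activator ElnH is absent, so *morC* is not transcribed.
So MorC is not produced.
With no repressor bound, *orvD* is transcribed.
So OrvD is produced and active.
With repressor OrvD bound, *purK* is not transcribed.
So PurK is not produced.
Indole is present, so KulW is inactive.
With no repressor bound, *nerQ* is transcribed.
So NerQ is produced and active.
With repressor NerQ bound, *ulmV* is not transcribed.
So UlmV is not produced.
Fuculose is absent, so HolZ is active.
With repressor HolZ bound, *orvV* is not transcribed.
So OrvV is not produced.
cAMP is present, so HaxA is inactive.
With no repressor bound, *kosE* is transcribed.
So KosE is produced and active.
No repressor is bound and KosE is active, so *wexE* is transcribed.
So WexE is produced and active.
No repressor is bound and WexE is active, so *wexJ* is transcribed.
So WexJ is produced and active.
With repressor WexJ bound, *sibY* is not transcribed.

OFF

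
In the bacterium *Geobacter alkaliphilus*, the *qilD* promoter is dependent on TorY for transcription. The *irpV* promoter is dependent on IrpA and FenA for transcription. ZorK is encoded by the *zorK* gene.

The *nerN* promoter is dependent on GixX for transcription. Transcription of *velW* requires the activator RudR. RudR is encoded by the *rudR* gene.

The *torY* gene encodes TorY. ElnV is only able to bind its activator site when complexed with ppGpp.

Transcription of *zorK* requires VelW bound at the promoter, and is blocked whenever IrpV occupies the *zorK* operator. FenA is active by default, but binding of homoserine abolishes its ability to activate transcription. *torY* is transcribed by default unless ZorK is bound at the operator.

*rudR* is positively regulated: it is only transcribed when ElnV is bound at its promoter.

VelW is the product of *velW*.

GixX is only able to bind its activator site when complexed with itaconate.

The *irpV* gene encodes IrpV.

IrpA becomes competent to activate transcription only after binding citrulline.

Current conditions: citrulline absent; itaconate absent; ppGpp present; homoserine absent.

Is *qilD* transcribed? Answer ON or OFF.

OFF

ppGpp is present, so ElnV is active.
No repressor is bound and ElnV is active, so *rudR* is transcribed.
So RudR is produced and active.
No repressor is bound and RudR is active, so *velW* is transcribed.
So VelW is produced and active.
Citrulline is absent, so IrpA is inactive.
Homoserine is absent, so FenA is active.
Required activator IrpA is absent, so *irpV* is not transcribed.
So IrpV is not produced.
No repressor is bound and VelW is active, so *zorK* is transcribed.
So ZorK is produced and active.
With repressor ZorK bound, *torY* is not transcribed.
So TorY is not produced.
Required activator TorY is absent, so *qilD* is not transcribed.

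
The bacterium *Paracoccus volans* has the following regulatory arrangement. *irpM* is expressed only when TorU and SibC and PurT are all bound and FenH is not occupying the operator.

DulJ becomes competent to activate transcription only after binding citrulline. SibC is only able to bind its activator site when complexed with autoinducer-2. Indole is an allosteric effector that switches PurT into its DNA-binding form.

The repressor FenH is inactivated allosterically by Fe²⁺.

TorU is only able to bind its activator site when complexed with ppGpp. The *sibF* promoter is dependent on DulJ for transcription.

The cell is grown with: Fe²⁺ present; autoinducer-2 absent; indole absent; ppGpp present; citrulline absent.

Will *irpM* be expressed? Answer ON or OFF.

ppGpp is present, so TorU is active.
Autoinducer-2 is absent, so SibC is inactive.
Fe²⁺ is present, so FenH is inactive.
Indole is absent, so PurT is inactive.
Required activator SibC is absent, so *irpM* is not transcribed.

OFF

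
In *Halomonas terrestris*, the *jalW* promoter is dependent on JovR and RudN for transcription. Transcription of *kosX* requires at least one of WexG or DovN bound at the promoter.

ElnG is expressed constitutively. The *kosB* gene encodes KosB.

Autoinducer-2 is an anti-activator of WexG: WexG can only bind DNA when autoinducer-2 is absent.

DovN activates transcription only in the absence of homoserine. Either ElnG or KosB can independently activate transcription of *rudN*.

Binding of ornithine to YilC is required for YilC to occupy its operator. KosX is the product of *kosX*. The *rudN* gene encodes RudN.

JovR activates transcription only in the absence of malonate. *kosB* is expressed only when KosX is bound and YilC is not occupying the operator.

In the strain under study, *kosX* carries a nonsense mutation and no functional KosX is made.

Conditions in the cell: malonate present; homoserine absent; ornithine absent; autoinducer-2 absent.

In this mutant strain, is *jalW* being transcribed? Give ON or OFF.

OFF

Malonate is present, so JovR is inactive.
ElnG is produced constitutively and is active.
KosX is non-functional in this strain, so it has no effect.
Ornithine is absent, so YilC is inactive.
Required activator KosX is absent, so *kosB* is not transcribed.
So KosB is not produced.
Activator ElnG is present, so *rudN* is transcribed.
So RudN is produced and active.
Required activator JovR is absent, so *jalW* is not transcribed.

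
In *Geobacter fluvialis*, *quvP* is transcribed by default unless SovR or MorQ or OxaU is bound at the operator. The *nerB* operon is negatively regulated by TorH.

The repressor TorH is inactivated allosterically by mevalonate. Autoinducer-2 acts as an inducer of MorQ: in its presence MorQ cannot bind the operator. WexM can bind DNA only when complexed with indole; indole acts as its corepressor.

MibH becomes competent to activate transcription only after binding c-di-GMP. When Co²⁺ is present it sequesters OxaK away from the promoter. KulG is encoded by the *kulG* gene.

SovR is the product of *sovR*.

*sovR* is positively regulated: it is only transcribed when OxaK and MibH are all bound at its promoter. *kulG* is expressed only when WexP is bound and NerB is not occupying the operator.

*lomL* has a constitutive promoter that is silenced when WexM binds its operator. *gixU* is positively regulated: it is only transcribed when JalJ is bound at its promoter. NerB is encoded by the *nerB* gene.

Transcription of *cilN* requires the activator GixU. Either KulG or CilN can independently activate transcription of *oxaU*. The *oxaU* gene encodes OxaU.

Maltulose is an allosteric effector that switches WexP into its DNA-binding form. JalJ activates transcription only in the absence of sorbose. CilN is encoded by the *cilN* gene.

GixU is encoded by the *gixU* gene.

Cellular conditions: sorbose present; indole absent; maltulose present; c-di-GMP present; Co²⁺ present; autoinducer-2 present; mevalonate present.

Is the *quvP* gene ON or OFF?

Co²⁺ is present, so OxaK is inactive.
c-di-GMP is present, so MibH is active.
Required activator OxaK is absent, so *sovR* is not transcribed.
So SovR is not produced.
Autoinducer-2 is present, so MorQ is inactive.
Mevalonate is present, so TorH is inactive.
With no repressor bound, *nerB* is transcribed.
So NerB is produced and active.
Maltulose is present, so WexP is active.
With repressor NerB bound, *kulG* is not transcribed.
So KulG is not produced.
Sorbose is present, so JalJ is inactive.
Required activator JalJ is absent, so *gixU* is not transcribed.
So GixU is not produced.
Required activator GixU is absent, so *cilN* is not transcribed.
So CilN is not produced.
No activator is available at the *oxaU* promoter, so *oxaU* is not transcribed.
So OxaU is not produced.
With no repressor bound, *quvP* is transcribed.

ON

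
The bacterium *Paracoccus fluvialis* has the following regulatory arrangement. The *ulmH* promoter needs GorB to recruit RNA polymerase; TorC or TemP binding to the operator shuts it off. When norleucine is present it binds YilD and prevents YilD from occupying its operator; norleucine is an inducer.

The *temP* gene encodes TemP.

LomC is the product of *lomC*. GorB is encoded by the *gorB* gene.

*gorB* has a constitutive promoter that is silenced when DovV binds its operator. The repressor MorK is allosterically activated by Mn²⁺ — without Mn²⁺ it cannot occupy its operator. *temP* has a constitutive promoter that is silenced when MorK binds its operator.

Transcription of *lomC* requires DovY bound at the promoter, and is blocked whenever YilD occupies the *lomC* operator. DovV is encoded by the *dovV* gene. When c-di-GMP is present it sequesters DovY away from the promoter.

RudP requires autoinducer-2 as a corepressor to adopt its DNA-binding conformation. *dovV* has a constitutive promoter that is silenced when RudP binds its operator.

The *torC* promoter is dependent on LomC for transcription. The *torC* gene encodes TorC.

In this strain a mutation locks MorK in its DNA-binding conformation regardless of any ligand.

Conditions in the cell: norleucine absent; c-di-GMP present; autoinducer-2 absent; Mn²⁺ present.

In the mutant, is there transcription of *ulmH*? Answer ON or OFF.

Autoinducer-2 is absent, so RudP is inactive.
With no repressor bound, *dovV* is transcribed.
So DovV is produced and active.
With repressor DovV bound, *gorB* is not transcribed.
So GorB is not produced.
Norleucine is absent, so YilD is active.
c-di-GMP is present, so DovY is inactive.
With repressor YilD bound, *lomC* is not transcribed.
So LomC is not produced.
Required activator LomC is absent, so *torC* is not transcribed.
So TorC is not produced.
MorK is constitutively active in this strain.
With repressor MorK bound, *temP* is not transcribed.
So TemP is not produced.
Required activator GorB is absent, so *ulmH* is not transcribed.

OFF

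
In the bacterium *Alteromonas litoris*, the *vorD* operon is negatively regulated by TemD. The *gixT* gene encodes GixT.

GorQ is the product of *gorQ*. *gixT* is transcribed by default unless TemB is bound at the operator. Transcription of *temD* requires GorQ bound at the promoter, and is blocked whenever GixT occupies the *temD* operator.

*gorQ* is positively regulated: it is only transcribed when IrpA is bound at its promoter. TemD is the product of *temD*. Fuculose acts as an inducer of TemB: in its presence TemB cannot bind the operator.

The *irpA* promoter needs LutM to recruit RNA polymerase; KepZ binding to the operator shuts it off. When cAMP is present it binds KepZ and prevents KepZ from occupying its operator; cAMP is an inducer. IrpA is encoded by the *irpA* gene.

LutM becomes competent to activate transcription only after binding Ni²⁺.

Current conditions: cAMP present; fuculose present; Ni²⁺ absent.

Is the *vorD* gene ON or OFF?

ON

cAMP is present, so KepZ is inactive.
Ni²⁺ is absent, so LutM is inactive.
Required activator LutM is absent, so *irpA* is not transcribed.
So IrpA is not produced.
Required activator IrpA is absent, so *gorQ* is not transcribed.
So GorQ is not produced.
Fuculose is present, so TemB is inactive.
With no repressor bound, *gixT* is transcribed.
So GixT is produced and active.
With repressor GixT bound, *temD* is not transcribed.
So TemD is not produced.
With no repressor bound, *vorD* is transcribed.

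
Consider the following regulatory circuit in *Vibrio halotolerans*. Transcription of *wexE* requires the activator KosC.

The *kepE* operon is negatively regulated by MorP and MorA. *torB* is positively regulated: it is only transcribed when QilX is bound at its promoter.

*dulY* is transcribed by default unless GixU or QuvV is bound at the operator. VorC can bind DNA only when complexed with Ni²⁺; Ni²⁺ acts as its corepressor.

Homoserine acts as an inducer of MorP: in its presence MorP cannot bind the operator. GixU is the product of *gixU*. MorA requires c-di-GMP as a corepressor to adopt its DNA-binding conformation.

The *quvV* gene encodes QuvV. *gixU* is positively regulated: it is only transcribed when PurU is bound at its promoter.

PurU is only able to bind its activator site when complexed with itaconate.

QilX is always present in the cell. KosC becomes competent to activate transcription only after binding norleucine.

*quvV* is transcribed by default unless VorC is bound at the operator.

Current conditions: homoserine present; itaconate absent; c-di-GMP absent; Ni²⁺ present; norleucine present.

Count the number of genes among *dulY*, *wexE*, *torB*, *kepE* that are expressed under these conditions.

4

Itaconate is absent, so PurU is inactive.
Required activator PurU is absent, so *gixU* is not transcribed.
So GixU is not produced.
Ni²⁺ is present, so VorC is active.
With repressor VorC bound, *quvV* is not transcribed.
So QuvV is not produced.
With no repressor bound, *dulY* is transcribed.
→ *dulY* is ON.
Norleucine is present, so KosC is active.
No repressor is bound and KosC is active, so *wexE* is transcribed.
→ *wexE* is ON.
QilX is produced constitutively and is active.
No repressor is bound and QilX is active, so *torB* is transcribed.
→ *torB* is ON.
Homoserine is present, so MorP is inactive.
c-di-GMP is absent, so MorA is inactive.
With no repressor bound, *kepE* is transcribed.
→ *kepE* is ON.
4 of the 4 genes are transcribed.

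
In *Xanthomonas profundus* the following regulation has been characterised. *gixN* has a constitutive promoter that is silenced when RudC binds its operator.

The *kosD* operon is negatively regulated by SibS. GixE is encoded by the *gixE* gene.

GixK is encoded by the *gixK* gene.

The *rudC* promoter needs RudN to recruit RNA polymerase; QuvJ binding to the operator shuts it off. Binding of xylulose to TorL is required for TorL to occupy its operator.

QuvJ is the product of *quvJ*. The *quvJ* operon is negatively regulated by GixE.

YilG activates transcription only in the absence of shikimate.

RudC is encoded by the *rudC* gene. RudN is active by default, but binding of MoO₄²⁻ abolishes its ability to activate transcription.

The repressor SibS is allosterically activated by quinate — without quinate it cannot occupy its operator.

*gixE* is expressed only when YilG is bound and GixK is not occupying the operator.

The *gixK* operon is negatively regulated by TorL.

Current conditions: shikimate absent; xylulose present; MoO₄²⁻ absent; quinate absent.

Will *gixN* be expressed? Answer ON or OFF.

Xylulose is present, so TorL is active.
With repressor TorL bound, *gixK* is not transcribed.
So GixK is not produced.
Shikimate is absent, so YilG is active.
No repressor is bound and YilG is active, so *gixE* is transcribed.
So GixE is produced and active.
With repressor GixE bound, *quvJ* is not transcribed.
So QuvJ is not produced.
MoO₄²⁻ is absent, so RudN is active.
No repressor is bound and RudN is active, so *rudC* is transcribed.
So RudC is produced and active.
With repressor RudC bound, *gixN* is not transcribed.

OFF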